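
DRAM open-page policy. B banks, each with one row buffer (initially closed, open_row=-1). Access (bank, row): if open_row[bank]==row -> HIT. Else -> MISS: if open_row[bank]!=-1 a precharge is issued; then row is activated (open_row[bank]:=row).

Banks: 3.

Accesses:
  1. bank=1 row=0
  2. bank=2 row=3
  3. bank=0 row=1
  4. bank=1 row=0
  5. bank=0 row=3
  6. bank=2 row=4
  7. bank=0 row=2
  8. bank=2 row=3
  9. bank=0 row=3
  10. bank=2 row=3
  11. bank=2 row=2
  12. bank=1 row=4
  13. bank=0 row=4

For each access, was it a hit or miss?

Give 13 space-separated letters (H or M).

Answer: M M M H M M M M M H M M M

Derivation:
Acc 1: bank1 row0 -> MISS (open row0); precharges=0
Acc 2: bank2 row3 -> MISS (open row3); precharges=0
Acc 3: bank0 row1 -> MISS (open row1); precharges=0
Acc 4: bank1 row0 -> HIT
Acc 5: bank0 row3 -> MISS (open row3); precharges=1
Acc 6: bank2 row4 -> MISS (open row4); precharges=2
Acc 7: bank0 row2 -> MISS (open row2); precharges=3
Acc 8: bank2 row3 -> MISS (open row3); precharges=4
Acc 9: bank0 row3 -> MISS (open row3); precharges=5
Acc 10: bank2 row3 -> HIT
Acc 11: bank2 row2 -> MISS (open row2); precharges=6
Acc 12: bank1 row4 -> MISS (open row4); precharges=7
Acc 13: bank0 row4 -> MISS (open row4); precharges=8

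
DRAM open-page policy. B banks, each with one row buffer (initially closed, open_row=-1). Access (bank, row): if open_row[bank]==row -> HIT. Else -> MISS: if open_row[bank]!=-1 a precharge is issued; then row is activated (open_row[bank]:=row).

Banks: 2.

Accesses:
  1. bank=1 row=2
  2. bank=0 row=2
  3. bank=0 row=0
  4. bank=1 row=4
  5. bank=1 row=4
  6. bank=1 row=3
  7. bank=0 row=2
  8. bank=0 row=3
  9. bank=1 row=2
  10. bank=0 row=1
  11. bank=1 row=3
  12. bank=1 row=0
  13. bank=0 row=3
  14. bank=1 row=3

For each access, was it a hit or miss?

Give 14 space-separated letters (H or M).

Answer: M M M M H M M M M M M M M M

Derivation:
Acc 1: bank1 row2 -> MISS (open row2); precharges=0
Acc 2: bank0 row2 -> MISS (open row2); precharges=0
Acc 3: bank0 row0 -> MISS (open row0); precharges=1
Acc 4: bank1 row4 -> MISS (open row4); precharges=2
Acc 5: bank1 row4 -> HIT
Acc 6: bank1 row3 -> MISS (open row3); precharges=3
Acc 7: bank0 row2 -> MISS (open row2); precharges=4
Acc 8: bank0 row3 -> MISS (open row3); precharges=5
Acc 9: bank1 row2 -> MISS (open row2); precharges=6
Acc 10: bank0 row1 -> MISS (open row1); precharges=7
Acc 11: bank1 row3 -> MISS (open row3); precharges=8
Acc 12: bank1 row0 -> MISS (open row0); precharges=9
Acc 13: bank0 row3 -> MISS (open row3); precharges=10
Acc 14: bank1 row3 -> MISS (open row3); precharges=11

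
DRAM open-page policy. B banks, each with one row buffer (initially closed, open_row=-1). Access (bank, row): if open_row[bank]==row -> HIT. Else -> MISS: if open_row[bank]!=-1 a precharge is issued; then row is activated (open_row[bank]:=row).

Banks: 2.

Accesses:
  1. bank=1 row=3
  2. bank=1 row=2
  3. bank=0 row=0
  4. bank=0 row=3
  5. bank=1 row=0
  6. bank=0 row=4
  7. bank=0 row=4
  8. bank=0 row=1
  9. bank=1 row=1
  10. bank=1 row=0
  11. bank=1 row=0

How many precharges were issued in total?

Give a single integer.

Answer: 7

Derivation:
Acc 1: bank1 row3 -> MISS (open row3); precharges=0
Acc 2: bank1 row2 -> MISS (open row2); precharges=1
Acc 3: bank0 row0 -> MISS (open row0); precharges=1
Acc 4: bank0 row3 -> MISS (open row3); precharges=2
Acc 5: bank1 row0 -> MISS (open row0); precharges=3
Acc 6: bank0 row4 -> MISS (open row4); precharges=4
Acc 7: bank0 row4 -> HIT
Acc 8: bank0 row1 -> MISS (open row1); precharges=5
Acc 9: bank1 row1 -> MISS (open row1); precharges=6
Acc 10: bank1 row0 -> MISS (open row0); precharges=7
Acc 11: bank1 row0 -> HIT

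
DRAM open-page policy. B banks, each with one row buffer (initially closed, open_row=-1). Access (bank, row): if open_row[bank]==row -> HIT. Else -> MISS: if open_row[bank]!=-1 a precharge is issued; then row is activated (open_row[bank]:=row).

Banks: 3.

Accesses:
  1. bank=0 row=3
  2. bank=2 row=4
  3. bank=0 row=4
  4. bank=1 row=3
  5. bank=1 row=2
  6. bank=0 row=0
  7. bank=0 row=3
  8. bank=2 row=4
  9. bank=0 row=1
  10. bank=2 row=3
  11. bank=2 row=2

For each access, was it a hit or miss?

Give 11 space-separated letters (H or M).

Acc 1: bank0 row3 -> MISS (open row3); precharges=0
Acc 2: bank2 row4 -> MISS (open row4); precharges=0
Acc 3: bank0 row4 -> MISS (open row4); precharges=1
Acc 4: bank1 row3 -> MISS (open row3); precharges=1
Acc 5: bank1 row2 -> MISS (open row2); precharges=2
Acc 6: bank0 row0 -> MISS (open row0); precharges=3
Acc 7: bank0 row3 -> MISS (open row3); precharges=4
Acc 8: bank2 row4 -> HIT
Acc 9: bank0 row1 -> MISS (open row1); precharges=5
Acc 10: bank2 row3 -> MISS (open row3); precharges=6
Acc 11: bank2 row2 -> MISS (open row2); precharges=7

Answer: M M M M M M M H M M M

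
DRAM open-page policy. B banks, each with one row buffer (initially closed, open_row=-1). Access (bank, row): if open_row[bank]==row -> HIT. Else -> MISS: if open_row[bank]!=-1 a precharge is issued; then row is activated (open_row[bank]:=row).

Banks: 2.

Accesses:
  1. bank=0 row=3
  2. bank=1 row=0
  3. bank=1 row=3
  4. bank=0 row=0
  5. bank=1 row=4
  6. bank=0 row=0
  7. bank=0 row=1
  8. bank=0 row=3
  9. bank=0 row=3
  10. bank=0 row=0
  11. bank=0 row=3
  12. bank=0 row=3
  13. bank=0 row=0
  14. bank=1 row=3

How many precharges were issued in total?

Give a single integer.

Answer: 9

Derivation:
Acc 1: bank0 row3 -> MISS (open row3); precharges=0
Acc 2: bank1 row0 -> MISS (open row0); precharges=0
Acc 3: bank1 row3 -> MISS (open row3); precharges=1
Acc 4: bank0 row0 -> MISS (open row0); precharges=2
Acc 5: bank1 row4 -> MISS (open row4); precharges=3
Acc 6: bank0 row0 -> HIT
Acc 7: bank0 row1 -> MISS (open row1); precharges=4
Acc 8: bank0 row3 -> MISS (open row3); precharges=5
Acc 9: bank0 row3 -> HIT
Acc 10: bank0 row0 -> MISS (open row0); precharges=6
Acc 11: bank0 row3 -> MISS (open row3); precharges=7
Acc 12: bank0 row3 -> HIT
Acc 13: bank0 row0 -> MISS (open row0); precharges=8
Acc 14: bank1 row3 -> MISS (open row3); precharges=9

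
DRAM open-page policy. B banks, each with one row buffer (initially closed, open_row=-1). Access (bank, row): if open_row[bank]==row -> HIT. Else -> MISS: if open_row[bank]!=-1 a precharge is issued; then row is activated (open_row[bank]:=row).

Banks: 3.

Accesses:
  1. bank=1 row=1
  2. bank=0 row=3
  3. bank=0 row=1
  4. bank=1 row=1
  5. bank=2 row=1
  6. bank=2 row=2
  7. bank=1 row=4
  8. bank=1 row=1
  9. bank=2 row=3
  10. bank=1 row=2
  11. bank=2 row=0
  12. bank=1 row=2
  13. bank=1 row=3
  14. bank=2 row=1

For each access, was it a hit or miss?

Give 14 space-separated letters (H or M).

Acc 1: bank1 row1 -> MISS (open row1); precharges=0
Acc 2: bank0 row3 -> MISS (open row3); precharges=0
Acc 3: bank0 row1 -> MISS (open row1); precharges=1
Acc 4: bank1 row1 -> HIT
Acc 5: bank2 row1 -> MISS (open row1); precharges=1
Acc 6: bank2 row2 -> MISS (open row2); precharges=2
Acc 7: bank1 row4 -> MISS (open row4); precharges=3
Acc 8: bank1 row1 -> MISS (open row1); precharges=4
Acc 9: bank2 row3 -> MISS (open row3); precharges=5
Acc 10: bank1 row2 -> MISS (open row2); precharges=6
Acc 11: bank2 row0 -> MISS (open row0); precharges=7
Acc 12: bank1 row2 -> HIT
Acc 13: bank1 row3 -> MISS (open row3); precharges=8
Acc 14: bank2 row1 -> MISS (open row1); precharges=9

Answer: M M M H M M M M M M M H M M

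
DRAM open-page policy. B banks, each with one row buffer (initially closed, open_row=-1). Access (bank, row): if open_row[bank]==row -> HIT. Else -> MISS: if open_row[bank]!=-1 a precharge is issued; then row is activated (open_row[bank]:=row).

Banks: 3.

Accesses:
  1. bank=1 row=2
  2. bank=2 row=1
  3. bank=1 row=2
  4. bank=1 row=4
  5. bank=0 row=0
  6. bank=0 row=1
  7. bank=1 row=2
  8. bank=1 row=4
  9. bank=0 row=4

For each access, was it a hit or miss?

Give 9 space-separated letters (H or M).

Answer: M M H M M M M M M

Derivation:
Acc 1: bank1 row2 -> MISS (open row2); precharges=0
Acc 2: bank2 row1 -> MISS (open row1); precharges=0
Acc 3: bank1 row2 -> HIT
Acc 4: bank1 row4 -> MISS (open row4); precharges=1
Acc 5: bank0 row0 -> MISS (open row0); precharges=1
Acc 6: bank0 row1 -> MISS (open row1); precharges=2
Acc 7: bank1 row2 -> MISS (open row2); precharges=3
Acc 8: bank1 row4 -> MISS (open row4); precharges=4
Acc 9: bank0 row4 -> MISS (open row4); precharges=5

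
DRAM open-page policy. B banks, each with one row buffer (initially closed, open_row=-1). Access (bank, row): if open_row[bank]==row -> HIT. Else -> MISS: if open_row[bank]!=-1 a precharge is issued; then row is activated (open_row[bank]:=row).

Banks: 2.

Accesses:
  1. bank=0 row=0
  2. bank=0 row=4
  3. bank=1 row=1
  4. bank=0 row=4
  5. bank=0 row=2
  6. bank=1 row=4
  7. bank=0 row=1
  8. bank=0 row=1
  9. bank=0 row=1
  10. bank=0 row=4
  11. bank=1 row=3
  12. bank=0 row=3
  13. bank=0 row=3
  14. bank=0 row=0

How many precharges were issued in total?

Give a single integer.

Answer: 8

Derivation:
Acc 1: bank0 row0 -> MISS (open row0); precharges=0
Acc 2: bank0 row4 -> MISS (open row4); precharges=1
Acc 3: bank1 row1 -> MISS (open row1); precharges=1
Acc 4: bank0 row4 -> HIT
Acc 5: bank0 row2 -> MISS (open row2); precharges=2
Acc 6: bank1 row4 -> MISS (open row4); precharges=3
Acc 7: bank0 row1 -> MISS (open row1); precharges=4
Acc 8: bank0 row1 -> HIT
Acc 9: bank0 row1 -> HIT
Acc 10: bank0 row4 -> MISS (open row4); precharges=5
Acc 11: bank1 row3 -> MISS (open row3); precharges=6
Acc 12: bank0 row3 -> MISS (open row3); precharges=7
Acc 13: bank0 row3 -> HIT
Acc 14: bank0 row0 -> MISS (open row0); precharges=8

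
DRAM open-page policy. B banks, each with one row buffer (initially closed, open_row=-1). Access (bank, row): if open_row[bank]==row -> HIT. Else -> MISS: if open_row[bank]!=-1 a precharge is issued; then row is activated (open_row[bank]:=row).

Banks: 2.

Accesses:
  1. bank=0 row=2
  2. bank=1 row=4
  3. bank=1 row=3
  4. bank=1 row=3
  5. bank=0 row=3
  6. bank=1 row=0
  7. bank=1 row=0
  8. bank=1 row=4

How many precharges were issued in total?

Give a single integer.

Acc 1: bank0 row2 -> MISS (open row2); precharges=0
Acc 2: bank1 row4 -> MISS (open row4); precharges=0
Acc 3: bank1 row3 -> MISS (open row3); precharges=1
Acc 4: bank1 row3 -> HIT
Acc 5: bank0 row3 -> MISS (open row3); precharges=2
Acc 6: bank1 row0 -> MISS (open row0); precharges=3
Acc 7: bank1 row0 -> HIT
Acc 8: bank1 row4 -> MISS (open row4); precharges=4

Answer: 4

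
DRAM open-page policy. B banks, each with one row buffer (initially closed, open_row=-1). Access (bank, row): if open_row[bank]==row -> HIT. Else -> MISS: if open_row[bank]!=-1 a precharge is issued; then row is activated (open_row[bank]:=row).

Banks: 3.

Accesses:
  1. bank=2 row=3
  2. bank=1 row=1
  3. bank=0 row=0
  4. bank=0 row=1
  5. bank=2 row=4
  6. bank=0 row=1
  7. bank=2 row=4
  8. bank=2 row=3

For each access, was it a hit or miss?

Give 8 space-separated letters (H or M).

Answer: M M M M M H H M

Derivation:
Acc 1: bank2 row3 -> MISS (open row3); precharges=0
Acc 2: bank1 row1 -> MISS (open row1); precharges=0
Acc 3: bank0 row0 -> MISS (open row0); precharges=0
Acc 4: bank0 row1 -> MISS (open row1); precharges=1
Acc 5: bank2 row4 -> MISS (open row4); precharges=2
Acc 6: bank0 row1 -> HIT
Acc 7: bank2 row4 -> HIT
Acc 8: bank2 row3 -> MISS (open row3); precharges=3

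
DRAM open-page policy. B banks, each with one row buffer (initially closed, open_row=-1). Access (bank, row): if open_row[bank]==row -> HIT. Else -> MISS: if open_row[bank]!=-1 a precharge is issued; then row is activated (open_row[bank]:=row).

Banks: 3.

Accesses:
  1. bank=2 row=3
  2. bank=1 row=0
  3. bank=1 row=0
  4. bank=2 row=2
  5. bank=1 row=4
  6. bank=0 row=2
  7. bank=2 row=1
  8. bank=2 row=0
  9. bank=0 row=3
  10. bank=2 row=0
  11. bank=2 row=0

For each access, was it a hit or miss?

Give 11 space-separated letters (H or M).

Answer: M M H M M M M M M H H

Derivation:
Acc 1: bank2 row3 -> MISS (open row3); precharges=0
Acc 2: bank1 row0 -> MISS (open row0); precharges=0
Acc 3: bank1 row0 -> HIT
Acc 4: bank2 row2 -> MISS (open row2); precharges=1
Acc 5: bank1 row4 -> MISS (open row4); precharges=2
Acc 6: bank0 row2 -> MISS (open row2); precharges=2
Acc 7: bank2 row1 -> MISS (open row1); precharges=3
Acc 8: bank2 row0 -> MISS (open row0); precharges=4
Acc 9: bank0 row3 -> MISS (open row3); precharges=5
Acc 10: bank2 row0 -> HIT
Acc 11: bank2 row0 -> HIT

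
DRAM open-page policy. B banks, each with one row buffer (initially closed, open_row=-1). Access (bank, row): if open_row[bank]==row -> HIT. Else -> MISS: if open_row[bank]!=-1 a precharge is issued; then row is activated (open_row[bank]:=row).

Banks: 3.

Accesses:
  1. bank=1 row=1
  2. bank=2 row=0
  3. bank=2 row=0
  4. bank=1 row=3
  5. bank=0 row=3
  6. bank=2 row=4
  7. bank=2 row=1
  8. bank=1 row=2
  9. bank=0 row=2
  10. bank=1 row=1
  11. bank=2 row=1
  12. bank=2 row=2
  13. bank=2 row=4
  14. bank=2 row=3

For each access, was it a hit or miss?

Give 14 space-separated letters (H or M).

Acc 1: bank1 row1 -> MISS (open row1); precharges=0
Acc 2: bank2 row0 -> MISS (open row0); precharges=0
Acc 3: bank2 row0 -> HIT
Acc 4: bank1 row3 -> MISS (open row3); precharges=1
Acc 5: bank0 row3 -> MISS (open row3); precharges=1
Acc 6: bank2 row4 -> MISS (open row4); precharges=2
Acc 7: bank2 row1 -> MISS (open row1); precharges=3
Acc 8: bank1 row2 -> MISS (open row2); precharges=4
Acc 9: bank0 row2 -> MISS (open row2); precharges=5
Acc 10: bank1 row1 -> MISS (open row1); precharges=6
Acc 11: bank2 row1 -> HIT
Acc 12: bank2 row2 -> MISS (open row2); precharges=7
Acc 13: bank2 row4 -> MISS (open row4); precharges=8
Acc 14: bank2 row3 -> MISS (open row3); precharges=9

Answer: M M H M M M M M M M H M M M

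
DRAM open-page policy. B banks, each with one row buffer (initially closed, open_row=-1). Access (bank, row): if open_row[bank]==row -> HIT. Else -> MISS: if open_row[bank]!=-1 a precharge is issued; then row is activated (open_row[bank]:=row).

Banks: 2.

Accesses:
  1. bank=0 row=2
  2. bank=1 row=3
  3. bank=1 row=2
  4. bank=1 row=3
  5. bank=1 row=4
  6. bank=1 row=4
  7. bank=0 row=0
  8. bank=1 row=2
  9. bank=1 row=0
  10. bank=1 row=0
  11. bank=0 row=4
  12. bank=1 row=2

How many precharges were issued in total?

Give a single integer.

Answer: 8

Derivation:
Acc 1: bank0 row2 -> MISS (open row2); precharges=0
Acc 2: bank1 row3 -> MISS (open row3); precharges=0
Acc 3: bank1 row2 -> MISS (open row2); precharges=1
Acc 4: bank1 row3 -> MISS (open row3); precharges=2
Acc 5: bank1 row4 -> MISS (open row4); precharges=3
Acc 6: bank1 row4 -> HIT
Acc 7: bank0 row0 -> MISS (open row0); precharges=4
Acc 8: bank1 row2 -> MISS (open row2); precharges=5
Acc 9: bank1 row0 -> MISS (open row0); precharges=6
Acc 10: bank1 row0 -> HIT
Acc 11: bank0 row4 -> MISS (open row4); precharges=7
Acc 12: bank1 row2 -> MISS (open row2); precharges=8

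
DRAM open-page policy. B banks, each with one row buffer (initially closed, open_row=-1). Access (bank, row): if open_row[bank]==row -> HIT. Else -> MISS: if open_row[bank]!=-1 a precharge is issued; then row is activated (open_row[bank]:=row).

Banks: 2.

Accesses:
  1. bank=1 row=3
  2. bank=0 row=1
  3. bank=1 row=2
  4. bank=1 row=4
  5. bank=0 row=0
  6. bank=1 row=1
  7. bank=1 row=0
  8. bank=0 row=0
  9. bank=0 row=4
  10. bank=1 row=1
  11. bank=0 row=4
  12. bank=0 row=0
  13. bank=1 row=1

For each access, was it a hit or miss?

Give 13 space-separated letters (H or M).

Answer: M M M M M M M H M M H M H

Derivation:
Acc 1: bank1 row3 -> MISS (open row3); precharges=0
Acc 2: bank0 row1 -> MISS (open row1); precharges=0
Acc 3: bank1 row2 -> MISS (open row2); precharges=1
Acc 4: bank1 row4 -> MISS (open row4); precharges=2
Acc 5: bank0 row0 -> MISS (open row0); precharges=3
Acc 6: bank1 row1 -> MISS (open row1); precharges=4
Acc 7: bank1 row0 -> MISS (open row0); precharges=5
Acc 8: bank0 row0 -> HIT
Acc 9: bank0 row4 -> MISS (open row4); precharges=6
Acc 10: bank1 row1 -> MISS (open row1); precharges=7
Acc 11: bank0 row4 -> HIT
Acc 12: bank0 row0 -> MISS (open row0); precharges=8
Acc 13: bank1 row1 -> HIT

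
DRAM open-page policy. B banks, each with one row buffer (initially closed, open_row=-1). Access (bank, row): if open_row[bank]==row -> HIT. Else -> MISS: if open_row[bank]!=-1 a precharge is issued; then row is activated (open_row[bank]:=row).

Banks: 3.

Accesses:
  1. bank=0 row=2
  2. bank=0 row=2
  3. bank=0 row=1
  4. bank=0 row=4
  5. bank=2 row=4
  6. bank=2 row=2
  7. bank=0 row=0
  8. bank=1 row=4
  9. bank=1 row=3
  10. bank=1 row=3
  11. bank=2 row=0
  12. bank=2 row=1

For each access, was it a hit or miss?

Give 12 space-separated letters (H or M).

Acc 1: bank0 row2 -> MISS (open row2); precharges=0
Acc 2: bank0 row2 -> HIT
Acc 3: bank0 row1 -> MISS (open row1); precharges=1
Acc 4: bank0 row4 -> MISS (open row4); precharges=2
Acc 5: bank2 row4 -> MISS (open row4); precharges=2
Acc 6: bank2 row2 -> MISS (open row2); precharges=3
Acc 7: bank0 row0 -> MISS (open row0); precharges=4
Acc 8: bank1 row4 -> MISS (open row4); precharges=4
Acc 9: bank1 row3 -> MISS (open row3); precharges=5
Acc 10: bank1 row3 -> HIT
Acc 11: bank2 row0 -> MISS (open row0); precharges=6
Acc 12: bank2 row1 -> MISS (open row1); precharges=7

Answer: M H M M M M M M M H M M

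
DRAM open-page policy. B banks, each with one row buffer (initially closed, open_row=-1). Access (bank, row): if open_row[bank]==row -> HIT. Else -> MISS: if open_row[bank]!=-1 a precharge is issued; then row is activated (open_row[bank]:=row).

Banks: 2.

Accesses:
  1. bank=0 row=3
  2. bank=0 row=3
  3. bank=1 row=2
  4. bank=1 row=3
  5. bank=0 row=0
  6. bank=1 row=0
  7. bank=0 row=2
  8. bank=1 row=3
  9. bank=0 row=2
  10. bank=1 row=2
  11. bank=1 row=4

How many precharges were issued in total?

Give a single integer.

Acc 1: bank0 row3 -> MISS (open row3); precharges=0
Acc 2: bank0 row3 -> HIT
Acc 3: bank1 row2 -> MISS (open row2); precharges=0
Acc 4: bank1 row3 -> MISS (open row3); precharges=1
Acc 5: bank0 row0 -> MISS (open row0); precharges=2
Acc 6: bank1 row0 -> MISS (open row0); precharges=3
Acc 7: bank0 row2 -> MISS (open row2); precharges=4
Acc 8: bank1 row3 -> MISS (open row3); precharges=5
Acc 9: bank0 row2 -> HIT
Acc 10: bank1 row2 -> MISS (open row2); precharges=6
Acc 11: bank1 row4 -> MISS (open row4); precharges=7

Answer: 7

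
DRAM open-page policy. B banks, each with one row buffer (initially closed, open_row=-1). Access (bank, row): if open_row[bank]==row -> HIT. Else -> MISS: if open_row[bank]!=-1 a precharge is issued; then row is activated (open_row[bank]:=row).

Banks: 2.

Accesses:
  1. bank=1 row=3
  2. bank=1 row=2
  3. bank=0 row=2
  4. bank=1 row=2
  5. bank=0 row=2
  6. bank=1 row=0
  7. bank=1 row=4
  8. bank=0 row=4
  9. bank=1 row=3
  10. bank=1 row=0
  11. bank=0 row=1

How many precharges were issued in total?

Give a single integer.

Answer: 7

Derivation:
Acc 1: bank1 row3 -> MISS (open row3); precharges=0
Acc 2: bank1 row2 -> MISS (open row2); precharges=1
Acc 3: bank0 row2 -> MISS (open row2); precharges=1
Acc 4: bank1 row2 -> HIT
Acc 5: bank0 row2 -> HIT
Acc 6: bank1 row0 -> MISS (open row0); precharges=2
Acc 7: bank1 row4 -> MISS (open row4); precharges=3
Acc 8: bank0 row4 -> MISS (open row4); precharges=4
Acc 9: bank1 row3 -> MISS (open row3); precharges=5
Acc 10: bank1 row0 -> MISS (open row0); precharges=6
Acc 11: bank0 row1 -> MISS (open row1); precharges=7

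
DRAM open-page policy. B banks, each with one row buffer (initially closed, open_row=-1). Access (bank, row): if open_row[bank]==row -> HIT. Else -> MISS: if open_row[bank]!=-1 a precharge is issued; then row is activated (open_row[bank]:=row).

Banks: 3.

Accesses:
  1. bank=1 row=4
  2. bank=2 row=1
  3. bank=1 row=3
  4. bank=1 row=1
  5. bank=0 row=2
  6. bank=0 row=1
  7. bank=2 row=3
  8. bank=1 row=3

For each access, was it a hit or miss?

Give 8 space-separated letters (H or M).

Answer: M M M M M M M M

Derivation:
Acc 1: bank1 row4 -> MISS (open row4); precharges=0
Acc 2: bank2 row1 -> MISS (open row1); precharges=0
Acc 3: bank1 row3 -> MISS (open row3); precharges=1
Acc 4: bank1 row1 -> MISS (open row1); precharges=2
Acc 5: bank0 row2 -> MISS (open row2); precharges=2
Acc 6: bank0 row1 -> MISS (open row1); precharges=3
Acc 7: bank2 row3 -> MISS (open row3); precharges=4
Acc 8: bank1 row3 -> MISS (open row3); precharges=5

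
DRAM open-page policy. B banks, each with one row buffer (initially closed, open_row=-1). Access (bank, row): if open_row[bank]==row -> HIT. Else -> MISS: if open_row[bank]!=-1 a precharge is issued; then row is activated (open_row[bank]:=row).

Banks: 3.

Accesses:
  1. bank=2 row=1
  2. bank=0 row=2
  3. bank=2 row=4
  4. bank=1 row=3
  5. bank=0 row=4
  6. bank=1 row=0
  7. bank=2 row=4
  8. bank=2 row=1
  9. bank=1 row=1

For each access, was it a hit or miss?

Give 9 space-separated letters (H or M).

Acc 1: bank2 row1 -> MISS (open row1); precharges=0
Acc 2: bank0 row2 -> MISS (open row2); precharges=0
Acc 3: bank2 row4 -> MISS (open row4); precharges=1
Acc 4: bank1 row3 -> MISS (open row3); precharges=1
Acc 5: bank0 row4 -> MISS (open row4); precharges=2
Acc 6: bank1 row0 -> MISS (open row0); precharges=3
Acc 7: bank2 row4 -> HIT
Acc 8: bank2 row1 -> MISS (open row1); precharges=4
Acc 9: bank1 row1 -> MISS (open row1); precharges=5

Answer: M M M M M M H M M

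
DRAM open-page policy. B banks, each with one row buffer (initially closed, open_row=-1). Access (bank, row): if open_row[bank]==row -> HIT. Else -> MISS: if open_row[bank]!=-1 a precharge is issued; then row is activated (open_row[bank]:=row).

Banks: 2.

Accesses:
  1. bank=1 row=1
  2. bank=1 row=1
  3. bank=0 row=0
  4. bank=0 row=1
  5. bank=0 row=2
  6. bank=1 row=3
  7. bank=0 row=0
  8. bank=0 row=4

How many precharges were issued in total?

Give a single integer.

Acc 1: bank1 row1 -> MISS (open row1); precharges=0
Acc 2: bank1 row1 -> HIT
Acc 3: bank0 row0 -> MISS (open row0); precharges=0
Acc 4: bank0 row1 -> MISS (open row1); precharges=1
Acc 5: bank0 row2 -> MISS (open row2); precharges=2
Acc 6: bank1 row3 -> MISS (open row3); precharges=3
Acc 7: bank0 row0 -> MISS (open row0); precharges=4
Acc 8: bank0 row4 -> MISS (open row4); precharges=5

Answer: 5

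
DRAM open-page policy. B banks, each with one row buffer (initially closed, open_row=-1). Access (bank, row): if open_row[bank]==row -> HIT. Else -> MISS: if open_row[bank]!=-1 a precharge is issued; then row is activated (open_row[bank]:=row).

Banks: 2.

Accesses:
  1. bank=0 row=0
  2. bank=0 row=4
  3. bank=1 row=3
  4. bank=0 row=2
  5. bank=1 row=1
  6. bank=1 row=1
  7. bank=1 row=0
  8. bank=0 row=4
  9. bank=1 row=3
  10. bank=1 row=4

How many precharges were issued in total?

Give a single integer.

Answer: 7

Derivation:
Acc 1: bank0 row0 -> MISS (open row0); precharges=0
Acc 2: bank0 row4 -> MISS (open row4); precharges=1
Acc 3: bank1 row3 -> MISS (open row3); precharges=1
Acc 4: bank0 row2 -> MISS (open row2); precharges=2
Acc 5: bank1 row1 -> MISS (open row1); precharges=3
Acc 6: bank1 row1 -> HIT
Acc 7: bank1 row0 -> MISS (open row0); precharges=4
Acc 8: bank0 row4 -> MISS (open row4); precharges=5
Acc 9: bank1 row3 -> MISS (open row3); precharges=6
Acc 10: bank1 row4 -> MISS (open row4); precharges=7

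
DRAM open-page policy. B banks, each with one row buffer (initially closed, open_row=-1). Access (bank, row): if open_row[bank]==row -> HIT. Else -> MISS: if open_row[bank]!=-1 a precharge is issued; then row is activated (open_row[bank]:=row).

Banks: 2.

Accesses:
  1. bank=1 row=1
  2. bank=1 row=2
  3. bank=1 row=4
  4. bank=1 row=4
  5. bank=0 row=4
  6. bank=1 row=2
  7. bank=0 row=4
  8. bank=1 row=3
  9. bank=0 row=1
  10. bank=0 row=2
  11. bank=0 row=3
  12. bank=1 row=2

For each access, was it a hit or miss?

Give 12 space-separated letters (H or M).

Answer: M M M H M M H M M M M M

Derivation:
Acc 1: bank1 row1 -> MISS (open row1); precharges=0
Acc 2: bank1 row2 -> MISS (open row2); precharges=1
Acc 3: bank1 row4 -> MISS (open row4); precharges=2
Acc 4: bank1 row4 -> HIT
Acc 5: bank0 row4 -> MISS (open row4); precharges=2
Acc 6: bank1 row2 -> MISS (open row2); precharges=3
Acc 7: bank0 row4 -> HIT
Acc 8: bank1 row3 -> MISS (open row3); precharges=4
Acc 9: bank0 row1 -> MISS (open row1); precharges=5
Acc 10: bank0 row2 -> MISS (open row2); precharges=6
Acc 11: bank0 row3 -> MISS (open row3); precharges=7
Acc 12: bank1 row2 -> MISS (open row2); precharges=8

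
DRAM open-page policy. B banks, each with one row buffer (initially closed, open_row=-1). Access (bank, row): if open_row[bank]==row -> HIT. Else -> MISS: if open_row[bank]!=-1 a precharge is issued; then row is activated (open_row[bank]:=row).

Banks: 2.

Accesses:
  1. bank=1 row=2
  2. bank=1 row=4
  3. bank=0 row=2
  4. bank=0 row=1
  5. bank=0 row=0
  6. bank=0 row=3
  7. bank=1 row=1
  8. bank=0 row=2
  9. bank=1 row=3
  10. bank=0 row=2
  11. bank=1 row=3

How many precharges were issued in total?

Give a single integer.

Acc 1: bank1 row2 -> MISS (open row2); precharges=0
Acc 2: bank1 row4 -> MISS (open row4); precharges=1
Acc 3: bank0 row2 -> MISS (open row2); precharges=1
Acc 4: bank0 row1 -> MISS (open row1); precharges=2
Acc 5: bank0 row0 -> MISS (open row0); precharges=3
Acc 6: bank0 row3 -> MISS (open row3); precharges=4
Acc 7: bank1 row1 -> MISS (open row1); precharges=5
Acc 8: bank0 row2 -> MISS (open row2); precharges=6
Acc 9: bank1 row3 -> MISS (open row3); precharges=7
Acc 10: bank0 row2 -> HIT
Acc 11: bank1 row3 -> HIT

Answer: 7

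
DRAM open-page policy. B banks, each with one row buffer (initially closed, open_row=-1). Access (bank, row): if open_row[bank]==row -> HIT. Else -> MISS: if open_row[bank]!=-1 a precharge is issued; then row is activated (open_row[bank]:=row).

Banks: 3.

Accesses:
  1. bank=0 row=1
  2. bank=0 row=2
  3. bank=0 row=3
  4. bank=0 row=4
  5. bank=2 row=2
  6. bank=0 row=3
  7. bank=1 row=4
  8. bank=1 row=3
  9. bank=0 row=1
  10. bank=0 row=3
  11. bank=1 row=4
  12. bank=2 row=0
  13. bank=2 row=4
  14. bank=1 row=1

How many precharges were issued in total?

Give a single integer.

Answer: 11

Derivation:
Acc 1: bank0 row1 -> MISS (open row1); precharges=0
Acc 2: bank0 row2 -> MISS (open row2); precharges=1
Acc 3: bank0 row3 -> MISS (open row3); precharges=2
Acc 4: bank0 row4 -> MISS (open row4); precharges=3
Acc 5: bank2 row2 -> MISS (open row2); precharges=3
Acc 6: bank0 row3 -> MISS (open row3); precharges=4
Acc 7: bank1 row4 -> MISS (open row4); precharges=4
Acc 8: bank1 row3 -> MISS (open row3); precharges=5
Acc 9: bank0 row1 -> MISS (open row1); precharges=6
Acc 10: bank0 row3 -> MISS (open row3); precharges=7
Acc 11: bank1 row4 -> MISS (open row4); precharges=8
Acc 12: bank2 row0 -> MISS (open row0); precharges=9
Acc 13: bank2 row4 -> MISS (open row4); precharges=10
Acc 14: bank1 row1 -> MISS (open row1); precharges=11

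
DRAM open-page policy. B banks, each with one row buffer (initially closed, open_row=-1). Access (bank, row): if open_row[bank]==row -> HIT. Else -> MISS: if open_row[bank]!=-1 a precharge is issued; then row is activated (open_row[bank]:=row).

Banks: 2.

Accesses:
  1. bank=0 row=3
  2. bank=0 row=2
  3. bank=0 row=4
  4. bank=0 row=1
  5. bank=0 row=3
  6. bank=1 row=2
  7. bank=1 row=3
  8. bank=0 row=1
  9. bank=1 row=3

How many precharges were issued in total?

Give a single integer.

Acc 1: bank0 row3 -> MISS (open row3); precharges=0
Acc 2: bank0 row2 -> MISS (open row2); precharges=1
Acc 3: bank0 row4 -> MISS (open row4); precharges=2
Acc 4: bank0 row1 -> MISS (open row1); precharges=3
Acc 5: bank0 row3 -> MISS (open row3); precharges=4
Acc 6: bank1 row2 -> MISS (open row2); precharges=4
Acc 7: bank1 row3 -> MISS (open row3); precharges=5
Acc 8: bank0 row1 -> MISS (open row1); precharges=6
Acc 9: bank1 row3 -> HIT

Answer: 6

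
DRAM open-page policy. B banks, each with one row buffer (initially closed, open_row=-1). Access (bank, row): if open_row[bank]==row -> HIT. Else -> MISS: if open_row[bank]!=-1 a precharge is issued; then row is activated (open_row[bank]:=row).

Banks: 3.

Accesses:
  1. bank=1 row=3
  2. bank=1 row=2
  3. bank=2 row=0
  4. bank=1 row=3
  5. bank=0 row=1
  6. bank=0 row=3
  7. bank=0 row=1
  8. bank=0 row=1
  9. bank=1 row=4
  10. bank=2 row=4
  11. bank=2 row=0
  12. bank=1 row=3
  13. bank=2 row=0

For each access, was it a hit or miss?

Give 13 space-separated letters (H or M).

Answer: M M M M M M M H M M M M H

Derivation:
Acc 1: bank1 row3 -> MISS (open row3); precharges=0
Acc 2: bank1 row2 -> MISS (open row2); precharges=1
Acc 3: bank2 row0 -> MISS (open row0); precharges=1
Acc 4: bank1 row3 -> MISS (open row3); precharges=2
Acc 5: bank0 row1 -> MISS (open row1); precharges=2
Acc 6: bank0 row3 -> MISS (open row3); precharges=3
Acc 7: bank0 row1 -> MISS (open row1); precharges=4
Acc 8: bank0 row1 -> HIT
Acc 9: bank1 row4 -> MISS (open row4); precharges=5
Acc 10: bank2 row4 -> MISS (open row4); precharges=6
Acc 11: bank2 row0 -> MISS (open row0); precharges=7
Acc 12: bank1 row3 -> MISS (open row3); precharges=8
Acc 13: bank2 row0 -> HIT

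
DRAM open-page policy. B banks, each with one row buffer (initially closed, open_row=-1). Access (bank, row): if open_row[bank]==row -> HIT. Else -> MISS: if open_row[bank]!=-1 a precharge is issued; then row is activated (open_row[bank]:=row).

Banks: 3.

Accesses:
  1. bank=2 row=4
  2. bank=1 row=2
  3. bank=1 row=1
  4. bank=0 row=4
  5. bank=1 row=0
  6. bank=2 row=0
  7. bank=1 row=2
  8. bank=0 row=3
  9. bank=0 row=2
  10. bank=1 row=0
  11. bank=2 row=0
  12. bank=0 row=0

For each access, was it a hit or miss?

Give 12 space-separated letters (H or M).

Acc 1: bank2 row4 -> MISS (open row4); precharges=0
Acc 2: bank1 row2 -> MISS (open row2); precharges=0
Acc 3: bank1 row1 -> MISS (open row1); precharges=1
Acc 4: bank0 row4 -> MISS (open row4); precharges=1
Acc 5: bank1 row0 -> MISS (open row0); precharges=2
Acc 6: bank2 row0 -> MISS (open row0); precharges=3
Acc 7: bank1 row2 -> MISS (open row2); precharges=4
Acc 8: bank0 row3 -> MISS (open row3); precharges=5
Acc 9: bank0 row2 -> MISS (open row2); precharges=6
Acc 10: bank1 row0 -> MISS (open row0); precharges=7
Acc 11: bank2 row0 -> HIT
Acc 12: bank0 row0 -> MISS (open row0); precharges=8

Answer: M M M M M M M M M M H M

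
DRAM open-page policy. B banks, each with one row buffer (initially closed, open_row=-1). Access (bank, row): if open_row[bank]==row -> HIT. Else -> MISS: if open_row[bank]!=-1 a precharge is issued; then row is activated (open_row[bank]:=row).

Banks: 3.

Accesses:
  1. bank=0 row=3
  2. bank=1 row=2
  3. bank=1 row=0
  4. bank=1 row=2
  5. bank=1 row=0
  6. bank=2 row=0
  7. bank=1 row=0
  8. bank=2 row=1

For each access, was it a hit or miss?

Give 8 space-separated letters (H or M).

Acc 1: bank0 row3 -> MISS (open row3); precharges=0
Acc 2: bank1 row2 -> MISS (open row2); precharges=0
Acc 3: bank1 row0 -> MISS (open row0); precharges=1
Acc 4: bank1 row2 -> MISS (open row2); precharges=2
Acc 5: bank1 row0 -> MISS (open row0); precharges=3
Acc 6: bank2 row0 -> MISS (open row0); precharges=3
Acc 7: bank1 row0 -> HIT
Acc 8: bank2 row1 -> MISS (open row1); precharges=4

Answer: M M M M M M H M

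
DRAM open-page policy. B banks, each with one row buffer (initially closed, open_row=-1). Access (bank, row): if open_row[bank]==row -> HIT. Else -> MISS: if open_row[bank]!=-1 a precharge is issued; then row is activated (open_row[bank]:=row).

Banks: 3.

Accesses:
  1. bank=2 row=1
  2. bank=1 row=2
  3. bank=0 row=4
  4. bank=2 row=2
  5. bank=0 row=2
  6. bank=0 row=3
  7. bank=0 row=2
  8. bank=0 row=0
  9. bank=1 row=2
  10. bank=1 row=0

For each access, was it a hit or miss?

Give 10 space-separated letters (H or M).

Answer: M M M M M M M M H M

Derivation:
Acc 1: bank2 row1 -> MISS (open row1); precharges=0
Acc 2: bank1 row2 -> MISS (open row2); precharges=0
Acc 3: bank0 row4 -> MISS (open row4); precharges=0
Acc 4: bank2 row2 -> MISS (open row2); precharges=1
Acc 5: bank0 row2 -> MISS (open row2); precharges=2
Acc 6: bank0 row3 -> MISS (open row3); precharges=3
Acc 7: bank0 row2 -> MISS (open row2); precharges=4
Acc 8: bank0 row0 -> MISS (open row0); precharges=5
Acc 9: bank1 row2 -> HIT
Acc 10: bank1 row0 -> MISS (open row0); precharges=6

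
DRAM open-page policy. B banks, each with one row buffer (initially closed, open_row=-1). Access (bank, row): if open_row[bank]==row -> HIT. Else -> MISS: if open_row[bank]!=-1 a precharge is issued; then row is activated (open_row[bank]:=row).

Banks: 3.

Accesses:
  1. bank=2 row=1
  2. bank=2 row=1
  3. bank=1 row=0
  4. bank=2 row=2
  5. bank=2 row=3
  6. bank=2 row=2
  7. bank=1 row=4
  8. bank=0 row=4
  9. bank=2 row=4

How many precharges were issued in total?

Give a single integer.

Answer: 5

Derivation:
Acc 1: bank2 row1 -> MISS (open row1); precharges=0
Acc 2: bank2 row1 -> HIT
Acc 3: bank1 row0 -> MISS (open row0); precharges=0
Acc 4: bank2 row2 -> MISS (open row2); precharges=1
Acc 5: bank2 row3 -> MISS (open row3); precharges=2
Acc 6: bank2 row2 -> MISS (open row2); precharges=3
Acc 7: bank1 row4 -> MISS (open row4); precharges=4
Acc 8: bank0 row4 -> MISS (open row4); precharges=4
Acc 9: bank2 row4 -> MISS (open row4); precharges=5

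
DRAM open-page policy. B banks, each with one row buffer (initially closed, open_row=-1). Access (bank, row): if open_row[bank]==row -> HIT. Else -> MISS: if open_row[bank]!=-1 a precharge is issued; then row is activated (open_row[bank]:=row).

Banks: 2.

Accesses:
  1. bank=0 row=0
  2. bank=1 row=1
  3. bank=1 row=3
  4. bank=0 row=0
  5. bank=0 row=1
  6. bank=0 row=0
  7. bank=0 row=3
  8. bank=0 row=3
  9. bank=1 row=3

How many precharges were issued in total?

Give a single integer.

Answer: 4

Derivation:
Acc 1: bank0 row0 -> MISS (open row0); precharges=0
Acc 2: bank1 row1 -> MISS (open row1); precharges=0
Acc 3: bank1 row3 -> MISS (open row3); precharges=1
Acc 4: bank0 row0 -> HIT
Acc 5: bank0 row1 -> MISS (open row1); precharges=2
Acc 6: bank0 row0 -> MISS (open row0); precharges=3
Acc 7: bank0 row3 -> MISS (open row3); precharges=4
Acc 8: bank0 row3 -> HIT
Acc 9: bank1 row3 -> HIT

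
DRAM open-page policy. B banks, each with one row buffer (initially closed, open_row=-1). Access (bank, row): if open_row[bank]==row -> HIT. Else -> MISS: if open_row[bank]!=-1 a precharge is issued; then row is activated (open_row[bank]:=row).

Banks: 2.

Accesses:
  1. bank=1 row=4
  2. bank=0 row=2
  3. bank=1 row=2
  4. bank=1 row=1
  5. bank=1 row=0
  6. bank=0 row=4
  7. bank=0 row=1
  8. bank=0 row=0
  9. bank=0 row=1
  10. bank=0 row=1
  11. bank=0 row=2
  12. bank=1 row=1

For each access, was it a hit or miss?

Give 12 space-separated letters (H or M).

Acc 1: bank1 row4 -> MISS (open row4); precharges=0
Acc 2: bank0 row2 -> MISS (open row2); precharges=0
Acc 3: bank1 row2 -> MISS (open row2); precharges=1
Acc 4: bank1 row1 -> MISS (open row1); precharges=2
Acc 5: bank1 row0 -> MISS (open row0); precharges=3
Acc 6: bank0 row4 -> MISS (open row4); precharges=4
Acc 7: bank0 row1 -> MISS (open row1); precharges=5
Acc 8: bank0 row0 -> MISS (open row0); precharges=6
Acc 9: bank0 row1 -> MISS (open row1); precharges=7
Acc 10: bank0 row1 -> HIT
Acc 11: bank0 row2 -> MISS (open row2); precharges=8
Acc 12: bank1 row1 -> MISS (open row1); precharges=9

Answer: M M M M M M M M M H M M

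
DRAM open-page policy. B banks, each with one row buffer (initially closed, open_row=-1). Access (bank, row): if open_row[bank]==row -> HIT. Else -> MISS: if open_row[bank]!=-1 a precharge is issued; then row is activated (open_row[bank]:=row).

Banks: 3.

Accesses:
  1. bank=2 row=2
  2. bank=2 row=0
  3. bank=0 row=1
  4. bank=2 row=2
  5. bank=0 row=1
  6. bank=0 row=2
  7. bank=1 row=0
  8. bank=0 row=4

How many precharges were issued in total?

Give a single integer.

Acc 1: bank2 row2 -> MISS (open row2); precharges=0
Acc 2: bank2 row0 -> MISS (open row0); precharges=1
Acc 3: bank0 row1 -> MISS (open row1); precharges=1
Acc 4: bank2 row2 -> MISS (open row2); precharges=2
Acc 5: bank0 row1 -> HIT
Acc 6: bank0 row2 -> MISS (open row2); precharges=3
Acc 7: bank1 row0 -> MISS (open row0); precharges=3
Acc 8: bank0 row4 -> MISS (open row4); precharges=4

Answer: 4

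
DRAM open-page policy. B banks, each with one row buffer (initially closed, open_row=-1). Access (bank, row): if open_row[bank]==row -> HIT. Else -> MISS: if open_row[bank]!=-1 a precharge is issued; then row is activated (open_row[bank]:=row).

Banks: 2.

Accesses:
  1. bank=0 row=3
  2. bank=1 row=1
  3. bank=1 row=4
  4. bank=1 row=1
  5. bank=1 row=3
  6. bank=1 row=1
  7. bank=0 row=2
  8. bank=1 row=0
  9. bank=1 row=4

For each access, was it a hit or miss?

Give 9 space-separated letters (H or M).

Answer: M M M M M M M M M

Derivation:
Acc 1: bank0 row3 -> MISS (open row3); precharges=0
Acc 2: bank1 row1 -> MISS (open row1); precharges=0
Acc 3: bank1 row4 -> MISS (open row4); precharges=1
Acc 4: bank1 row1 -> MISS (open row1); precharges=2
Acc 5: bank1 row3 -> MISS (open row3); precharges=3
Acc 6: bank1 row1 -> MISS (open row1); precharges=4
Acc 7: bank0 row2 -> MISS (open row2); precharges=5
Acc 8: bank1 row0 -> MISS (open row0); precharges=6
Acc 9: bank1 row4 -> MISS (open row4); precharges=7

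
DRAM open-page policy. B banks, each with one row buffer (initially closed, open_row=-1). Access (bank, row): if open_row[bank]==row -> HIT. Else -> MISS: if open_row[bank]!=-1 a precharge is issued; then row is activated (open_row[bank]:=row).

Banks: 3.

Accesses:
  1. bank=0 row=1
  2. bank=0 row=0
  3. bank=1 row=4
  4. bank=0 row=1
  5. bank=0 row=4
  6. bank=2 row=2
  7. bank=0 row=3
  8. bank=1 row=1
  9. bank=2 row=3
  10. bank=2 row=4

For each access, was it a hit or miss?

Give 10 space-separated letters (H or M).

Acc 1: bank0 row1 -> MISS (open row1); precharges=0
Acc 2: bank0 row0 -> MISS (open row0); precharges=1
Acc 3: bank1 row4 -> MISS (open row4); precharges=1
Acc 4: bank0 row1 -> MISS (open row1); precharges=2
Acc 5: bank0 row4 -> MISS (open row4); precharges=3
Acc 6: bank2 row2 -> MISS (open row2); precharges=3
Acc 7: bank0 row3 -> MISS (open row3); precharges=4
Acc 8: bank1 row1 -> MISS (open row1); precharges=5
Acc 9: bank2 row3 -> MISS (open row3); precharges=6
Acc 10: bank2 row4 -> MISS (open row4); precharges=7

Answer: M M M M M M M M M M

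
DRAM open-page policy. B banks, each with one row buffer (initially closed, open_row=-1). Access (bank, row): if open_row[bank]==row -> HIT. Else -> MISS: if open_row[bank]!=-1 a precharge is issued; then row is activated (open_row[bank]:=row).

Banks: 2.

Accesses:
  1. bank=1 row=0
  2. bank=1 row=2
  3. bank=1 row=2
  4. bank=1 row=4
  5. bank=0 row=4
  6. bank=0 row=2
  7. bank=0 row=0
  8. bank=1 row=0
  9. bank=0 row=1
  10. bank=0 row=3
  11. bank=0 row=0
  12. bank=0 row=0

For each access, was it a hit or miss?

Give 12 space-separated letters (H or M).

Answer: M M H M M M M M M M M H

Derivation:
Acc 1: bank1 row0 -> MISS (open row0); precharges=0
Acc 2: bank1 row2 -> MISS (open row2); precharges=1
Acc 3: bank1 row2 -> HIT
Acc 4: bank1 row4 -> MISS (open row4); precharges=2
Acc 5: bank0 row4 -> MISS (open row4); precharges=2
Acc 6: bank0 row2 -> MISS (open row2); precharges=3
Acc 7: bank0 row0 -> MISS (open row0); precharges=4
Acc 8: bank1 row0 -> MISS (open row0); precharges=5
Acc 9: bank0 row1 -> MISS (open row1); precharges=6
Acc 10: bank0 row3 -> MISS (open row3); precharges=7
Acc 11: bank0 row0 -> MISS (open row0); precharges=8
Acc 12: bank0 row0 -> HIT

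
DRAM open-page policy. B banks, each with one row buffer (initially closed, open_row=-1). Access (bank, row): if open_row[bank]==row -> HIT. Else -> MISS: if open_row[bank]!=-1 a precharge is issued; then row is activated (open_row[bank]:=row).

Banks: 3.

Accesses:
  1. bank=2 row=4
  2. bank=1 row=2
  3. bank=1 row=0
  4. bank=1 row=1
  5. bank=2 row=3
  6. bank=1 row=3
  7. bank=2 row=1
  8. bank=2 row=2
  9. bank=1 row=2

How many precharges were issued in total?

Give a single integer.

Answer: 7

Derivation:
Acc 1: bank2 row4 -> MISS (open row4); precharges=0
Acc 2: bank1 row2 -> MISS (open row2); precharges=0
Acc 3: bank1 row0 -> MISS (open row0); precharges=1
Acc 4: bank1 row1 -> MISS (open row1); precharges=2
Acc 5: bank2 row3 -> MISS (open row3); precharges=3
Acc 6: bank1 row3 -> MISS (open row3); precharges=4
Acc 7: bank2 row1 -> MISS (open row1); precharges=5
Acc 8: bank2 row2 -> MISS (open row2); precharges=6
Acc 9: bank1 row2 -> MISS (open row2); precharges=7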